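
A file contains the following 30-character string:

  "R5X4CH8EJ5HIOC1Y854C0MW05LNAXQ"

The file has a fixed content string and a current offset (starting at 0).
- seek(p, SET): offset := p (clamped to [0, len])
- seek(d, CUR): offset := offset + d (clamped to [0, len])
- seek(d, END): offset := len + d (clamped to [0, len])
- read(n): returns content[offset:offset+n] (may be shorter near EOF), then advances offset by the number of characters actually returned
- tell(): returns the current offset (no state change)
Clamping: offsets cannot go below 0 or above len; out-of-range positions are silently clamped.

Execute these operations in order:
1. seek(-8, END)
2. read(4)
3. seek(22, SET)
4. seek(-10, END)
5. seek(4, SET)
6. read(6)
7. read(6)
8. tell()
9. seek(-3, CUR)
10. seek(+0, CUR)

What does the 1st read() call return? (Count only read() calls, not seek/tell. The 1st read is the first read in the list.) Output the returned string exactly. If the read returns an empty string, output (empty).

After 1 (seek(-8, END)): offset=22
After 2 (read(4)): returned 'W05L', offset=26
After 3 (seek(22, SET)): offset=22
After 4 (seek(-10, END)): offset=20
After 5 (seek(4, SET)): offset=4
After 6 (read(6)): returned 'CH8EJ5', offset=10
After 7 (read(6)): returned 'HIOC1Y', offset=16
After 8 (tell()): offset=16
After 9 (seek(-3, CUR)): offset=13
After 10 (seek(+0, CUR)): offset=13

Answer: W05L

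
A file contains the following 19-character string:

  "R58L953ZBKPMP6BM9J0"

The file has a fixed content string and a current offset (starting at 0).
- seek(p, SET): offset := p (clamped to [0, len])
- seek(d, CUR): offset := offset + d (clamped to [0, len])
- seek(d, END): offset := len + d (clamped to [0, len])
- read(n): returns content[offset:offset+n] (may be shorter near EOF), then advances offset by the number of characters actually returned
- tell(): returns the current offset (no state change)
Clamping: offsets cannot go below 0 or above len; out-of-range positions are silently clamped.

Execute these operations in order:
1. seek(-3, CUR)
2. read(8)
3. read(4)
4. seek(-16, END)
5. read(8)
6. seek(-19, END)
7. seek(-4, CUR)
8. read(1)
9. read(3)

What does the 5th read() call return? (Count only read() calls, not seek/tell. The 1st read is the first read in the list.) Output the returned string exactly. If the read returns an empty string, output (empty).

Answer: 58L

Derivation:
After 1 (seek(-3, CUR)): offset=0
After 2 (read(8)): returned 'R58L953Z', offset=8
After 3 (read(4)): returned 'BKPM', offset=12
After 4 (seek(-16, END)): offset=3
After 5 (read(8)): returned 'L953ZBKP', offset=11
After 6 (seek(-19, END)): offset=0
After 7 (seek(-4, CUR)): offset=0
After 8 (read(1)): returned 'R', offset=1
After 9 (read(3)): returned '58L', offset=4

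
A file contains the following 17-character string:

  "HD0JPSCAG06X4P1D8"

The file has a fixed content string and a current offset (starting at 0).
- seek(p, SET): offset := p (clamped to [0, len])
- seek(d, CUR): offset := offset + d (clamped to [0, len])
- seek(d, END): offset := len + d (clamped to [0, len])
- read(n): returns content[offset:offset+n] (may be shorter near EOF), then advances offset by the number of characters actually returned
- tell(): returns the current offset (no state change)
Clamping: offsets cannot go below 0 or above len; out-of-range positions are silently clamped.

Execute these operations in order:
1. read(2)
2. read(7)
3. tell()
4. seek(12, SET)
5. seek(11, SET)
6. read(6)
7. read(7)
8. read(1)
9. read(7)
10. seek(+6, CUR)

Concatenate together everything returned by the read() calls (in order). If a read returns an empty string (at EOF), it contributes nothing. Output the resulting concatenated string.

After 1 (read(2)): returned 'HD', offset=2
After 2 (read(7)): returned '0JPSCAG', offset=9
After 3 (tell()): offset=9
After 4 (seek(12, SET)): offset=12
After 5 (seek(11, SET)): offset=11
After 6 (read(6)): returned 'X4P1D8', offset=17
After 7 (read(7)): returned '', offset=17
After 8 (read(1)): returned '', offset=17
After 9 (read(7)): returned '', offset=17
After 10 (seek(+6, CUR)): offset=17

Answer: HD0JPSCAGX4P1D8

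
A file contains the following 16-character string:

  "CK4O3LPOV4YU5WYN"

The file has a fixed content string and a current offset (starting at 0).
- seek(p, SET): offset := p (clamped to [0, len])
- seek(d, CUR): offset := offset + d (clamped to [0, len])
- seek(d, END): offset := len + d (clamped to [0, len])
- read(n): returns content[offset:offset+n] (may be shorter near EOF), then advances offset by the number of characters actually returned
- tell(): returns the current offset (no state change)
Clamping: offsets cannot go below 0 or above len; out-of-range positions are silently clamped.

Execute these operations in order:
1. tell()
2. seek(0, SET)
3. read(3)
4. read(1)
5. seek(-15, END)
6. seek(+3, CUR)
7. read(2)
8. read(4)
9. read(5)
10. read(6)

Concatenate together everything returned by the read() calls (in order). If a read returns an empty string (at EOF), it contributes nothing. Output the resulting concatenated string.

After 1 (tell()): offset=0
After 2 (seek(0, SET)): offset=0
After 3 (read(3)): returned 'CK4', offset=3
After 4 (read(1)): returned 'O', offset=4
After 5 (seek(-15, END)): offset=1
After 6 (seek(+3, CUR)): offset=4
After 7 (read(2)): returned '3L', offset=6
After 8 (read(4)): returned 'POV4', offset=10
After 9 (read(5)): returned 'YU5WY', offset=15
After 10 (read(6)): returned 'N', offset=16

Answer: CK4O3LPOV4YU5WYN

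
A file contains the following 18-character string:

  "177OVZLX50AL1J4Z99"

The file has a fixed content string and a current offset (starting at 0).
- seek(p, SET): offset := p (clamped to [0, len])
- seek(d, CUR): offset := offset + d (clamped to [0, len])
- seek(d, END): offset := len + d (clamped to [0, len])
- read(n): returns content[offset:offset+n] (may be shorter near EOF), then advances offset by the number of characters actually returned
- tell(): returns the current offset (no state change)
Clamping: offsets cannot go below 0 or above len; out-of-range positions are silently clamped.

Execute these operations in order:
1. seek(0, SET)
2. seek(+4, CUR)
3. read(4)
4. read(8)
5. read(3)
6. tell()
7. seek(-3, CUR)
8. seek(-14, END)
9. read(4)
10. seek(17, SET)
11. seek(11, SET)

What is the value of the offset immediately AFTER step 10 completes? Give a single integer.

After 1 (seek(0, SET)): offset=0
After 2 (seek(+4, CUR)): offset=4
After 3 (read(4)): returned 'VZLX', offset=8
After 4 (read(8)): returned '50AL1J4Z', offset=16
After 5 (read(3)): returned '99', offset=18
After 6 (tell()): offset=18
After 7 (seek(-3, CUR)): offset=15
After 8 (seek(-14, END)): offset=4
After 9 (read(4)): returned 'VZLX', offset=8
After 10 (seek(17, SET)): offset=17

Answer: 17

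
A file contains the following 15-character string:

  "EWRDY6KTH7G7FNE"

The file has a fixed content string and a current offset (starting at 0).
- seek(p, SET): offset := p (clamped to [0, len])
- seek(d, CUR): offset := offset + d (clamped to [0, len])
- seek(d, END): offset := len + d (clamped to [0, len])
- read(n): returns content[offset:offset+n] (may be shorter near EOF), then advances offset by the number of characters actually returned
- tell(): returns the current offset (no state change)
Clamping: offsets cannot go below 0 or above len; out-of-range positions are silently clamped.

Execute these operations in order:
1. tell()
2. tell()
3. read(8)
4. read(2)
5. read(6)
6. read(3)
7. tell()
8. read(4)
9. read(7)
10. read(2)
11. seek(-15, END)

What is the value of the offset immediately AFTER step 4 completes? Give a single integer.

After 1 (tell()): offset=0
After 2 (tell()): offset=0
After 3 (read(8)): returned 'EWRDY6KT', offset=8
After 4 (read(2)): returned 'H7', offset=10

Answer: 10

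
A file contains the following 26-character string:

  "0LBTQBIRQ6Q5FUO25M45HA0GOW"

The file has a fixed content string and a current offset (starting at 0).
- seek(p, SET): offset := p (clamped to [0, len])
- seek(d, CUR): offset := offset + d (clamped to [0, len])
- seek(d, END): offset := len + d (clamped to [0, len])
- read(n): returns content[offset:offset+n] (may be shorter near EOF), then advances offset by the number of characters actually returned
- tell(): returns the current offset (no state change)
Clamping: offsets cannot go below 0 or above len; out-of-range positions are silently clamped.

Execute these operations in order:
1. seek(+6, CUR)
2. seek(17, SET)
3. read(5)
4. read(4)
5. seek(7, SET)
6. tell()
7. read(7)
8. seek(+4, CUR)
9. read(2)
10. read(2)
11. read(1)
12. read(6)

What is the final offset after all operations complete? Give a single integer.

Answer: 26

Derivation:
After 1 (seek(+6, CUR)): offset=6
After 2 (seek(17, SET)): offset=17
After 3 (read(5)): returned 'M45HA', offset=22
After 4 (read(4)): returned '0GOW', offset=26
After 5 (seek(7, SET)): offset=7
After 6 (tell()): offset=7
After 7 (read(7)): returned 'RQ6Q5FU', offset=14
After 8 (seek(+4, CUR)): offset=18
After 9 (read(2)): returned '45', offset=20
After 10 (read(2)): returned 'HA', offset=22
After 11 (read(1)): returned '0', offset=23
After 12 (read(6)): returned 'GOW', offset=26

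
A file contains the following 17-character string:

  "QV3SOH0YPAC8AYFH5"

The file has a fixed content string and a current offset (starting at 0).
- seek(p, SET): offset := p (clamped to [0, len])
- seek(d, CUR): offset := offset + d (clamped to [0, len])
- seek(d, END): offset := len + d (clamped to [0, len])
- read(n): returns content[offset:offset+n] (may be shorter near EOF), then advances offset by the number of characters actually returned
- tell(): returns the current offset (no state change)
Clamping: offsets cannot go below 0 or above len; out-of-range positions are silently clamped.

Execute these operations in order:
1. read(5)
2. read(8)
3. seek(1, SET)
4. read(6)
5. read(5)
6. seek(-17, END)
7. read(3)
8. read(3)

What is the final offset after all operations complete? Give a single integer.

After 1 (read(5)): returned 'QV3SO', offset=5
After 2 (read(8)): returned 'H0YPAC8A', offset=13
After 3 (seek(1, SET)): offset=1
After 4 (read(6)): returned 'V3SOH0', offset=7
After 5 (read(5)): returned 'YPAC8', offset=12
After 6 (seek(-17, END)): offset=0
After 7 (read(3)): returned 'QV3', offset=3
After 8 (read(3)): returned 'SOH', offset=6

Answer: 6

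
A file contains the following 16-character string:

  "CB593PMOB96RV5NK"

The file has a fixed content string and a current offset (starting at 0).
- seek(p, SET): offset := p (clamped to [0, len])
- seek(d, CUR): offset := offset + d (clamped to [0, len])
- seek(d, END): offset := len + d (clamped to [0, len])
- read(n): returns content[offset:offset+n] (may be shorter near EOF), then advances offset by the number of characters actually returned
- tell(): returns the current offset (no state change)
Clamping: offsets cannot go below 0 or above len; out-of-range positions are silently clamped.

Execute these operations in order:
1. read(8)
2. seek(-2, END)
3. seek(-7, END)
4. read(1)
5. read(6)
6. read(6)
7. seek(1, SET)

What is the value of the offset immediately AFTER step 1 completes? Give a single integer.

After 1 (read(8)): returned 'CB593PMO', offset=8

Answer: 8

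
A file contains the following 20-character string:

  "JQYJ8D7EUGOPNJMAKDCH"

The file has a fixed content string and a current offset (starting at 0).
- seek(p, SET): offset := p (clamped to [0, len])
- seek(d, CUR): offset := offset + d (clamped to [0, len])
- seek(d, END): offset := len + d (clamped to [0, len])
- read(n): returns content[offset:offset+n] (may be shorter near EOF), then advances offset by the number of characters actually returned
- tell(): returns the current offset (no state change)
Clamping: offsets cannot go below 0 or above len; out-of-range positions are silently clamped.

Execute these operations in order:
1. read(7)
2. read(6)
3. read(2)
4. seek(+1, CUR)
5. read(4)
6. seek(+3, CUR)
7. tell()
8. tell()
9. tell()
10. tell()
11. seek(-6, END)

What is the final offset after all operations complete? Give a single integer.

Answer: 14

Derivation:
After 1 (read(7)): returned 'JQYJ8D7', offset=7
After 2 (read(6)): returned 'EUGOPN', offset=13
After 3 (read(2)): returned 'JM', offset=15
After 4 (seek(+1, CUR)): offset=16
After 5 (read(4)): returned 'KDCH', offset=20
After 6 (seek(+3, CUR)): offset=20
After 7 (tell()): offset=20
After 8 (tell()): offset=20
After 9 (tell()): offset=20
After 10 (tell()): offset=20
After 11 (seek(-6, END)): offset=14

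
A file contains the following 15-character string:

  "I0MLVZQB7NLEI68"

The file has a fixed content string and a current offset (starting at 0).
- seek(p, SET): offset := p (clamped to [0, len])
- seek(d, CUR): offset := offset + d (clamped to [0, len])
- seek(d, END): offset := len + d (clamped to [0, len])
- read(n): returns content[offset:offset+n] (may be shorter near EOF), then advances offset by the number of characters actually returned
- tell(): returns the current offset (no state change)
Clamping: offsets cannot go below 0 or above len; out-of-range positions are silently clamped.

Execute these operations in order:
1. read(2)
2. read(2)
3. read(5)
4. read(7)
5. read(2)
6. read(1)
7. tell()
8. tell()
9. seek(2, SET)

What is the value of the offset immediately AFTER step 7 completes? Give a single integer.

After 1 (read(2)): returned 'I0', offset=2
After 2 (read(2)): returned 'ML', offset=4
After 3 (read(5)): returned 'VZQB7', offset=9
After 4 (read(7)): returned 'NLEI68', offset=15
After 5 (read(2)): returned '', offset=15
After 6 (read(1)): returned '', offset=15
After 7 (tell()): offset=15

Answer: 15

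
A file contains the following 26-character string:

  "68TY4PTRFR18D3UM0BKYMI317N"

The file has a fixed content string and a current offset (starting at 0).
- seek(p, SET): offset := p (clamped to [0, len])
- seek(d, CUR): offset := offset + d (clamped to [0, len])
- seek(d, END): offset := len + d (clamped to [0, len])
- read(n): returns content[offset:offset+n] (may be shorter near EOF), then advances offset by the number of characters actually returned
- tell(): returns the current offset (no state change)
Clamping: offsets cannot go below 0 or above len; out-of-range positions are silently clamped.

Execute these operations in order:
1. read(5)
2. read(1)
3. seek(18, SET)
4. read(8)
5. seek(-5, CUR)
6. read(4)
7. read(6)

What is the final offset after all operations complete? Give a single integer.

Answer: 26

Derivation:
After 1 (read(5)): returned '68TY4', offset=5
After 2 (read(1)): returned 'P', offset=6
After 3 (seek(18, SET)): offset=18
After 4 (read(8)): returned 'KYMI317N', offset=26
After 5 (seek(-5, CUR)): offset=21
After 6 (read(4)): returned 'I317', offset=25
After 7 (read(6)): returned 'N', offset=26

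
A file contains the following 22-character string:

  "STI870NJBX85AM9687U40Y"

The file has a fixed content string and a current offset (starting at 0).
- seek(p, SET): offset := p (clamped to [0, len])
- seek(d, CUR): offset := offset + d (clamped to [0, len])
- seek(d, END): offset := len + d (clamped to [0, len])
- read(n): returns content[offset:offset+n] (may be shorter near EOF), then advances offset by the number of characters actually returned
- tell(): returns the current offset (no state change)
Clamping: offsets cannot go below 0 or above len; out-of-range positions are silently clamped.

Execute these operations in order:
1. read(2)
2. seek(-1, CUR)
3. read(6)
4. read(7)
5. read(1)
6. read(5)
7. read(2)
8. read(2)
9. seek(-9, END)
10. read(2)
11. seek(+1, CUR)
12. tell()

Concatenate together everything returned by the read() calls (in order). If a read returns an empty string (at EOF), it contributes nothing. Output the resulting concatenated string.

Answer: STTI870NJBX85AM9687U40YM9

Derivation:
After 1 (read(2)): returned 'ST', offset=2
After 2 (seek(-1, CUR)): offset=1
After 3 (read(6)): returned 'TI870N', offset=7
After 4 (read(7)): returned 'JBX85AM', offset=14
After 5 (read(1)): returned '9', offset=15
After 6 (read(5)): returned '687U4', offset=20
After 7 (read(2)): returned '0Y', offset=22
After 8 (read(2)): returned '', offset=22
After 9 (seek(-9, END)): offset=13
After 10 (read(2)): returned 'M9', offset=15
After 11 (seek(+1, CUR)): offset=16
After 12 (tell()): offset=16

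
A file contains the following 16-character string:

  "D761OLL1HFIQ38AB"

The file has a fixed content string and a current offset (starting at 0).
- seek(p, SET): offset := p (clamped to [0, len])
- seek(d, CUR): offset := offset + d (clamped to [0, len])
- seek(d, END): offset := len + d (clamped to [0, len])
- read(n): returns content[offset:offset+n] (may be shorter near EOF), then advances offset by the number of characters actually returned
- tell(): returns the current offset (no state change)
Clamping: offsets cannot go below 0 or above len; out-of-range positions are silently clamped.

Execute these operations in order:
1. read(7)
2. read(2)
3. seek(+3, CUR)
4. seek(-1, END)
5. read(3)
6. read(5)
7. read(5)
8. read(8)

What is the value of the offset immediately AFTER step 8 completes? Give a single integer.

After 1 (read(7)): returned 'D761OLL', offset=7
After 2 (read(2)): returned '1H', offset=9
After 3 (seek(+3, CUR)): offset=12
After 4 (seek(-1, END)): offset=15
After 5 (read(3)): returned 'B', offset=16
After 6 (read(5)): returned '', offset=16
After 7 (read(5)): returned '', offset=16
After 8 (read(8)): returned '', offset=16

Answer: 16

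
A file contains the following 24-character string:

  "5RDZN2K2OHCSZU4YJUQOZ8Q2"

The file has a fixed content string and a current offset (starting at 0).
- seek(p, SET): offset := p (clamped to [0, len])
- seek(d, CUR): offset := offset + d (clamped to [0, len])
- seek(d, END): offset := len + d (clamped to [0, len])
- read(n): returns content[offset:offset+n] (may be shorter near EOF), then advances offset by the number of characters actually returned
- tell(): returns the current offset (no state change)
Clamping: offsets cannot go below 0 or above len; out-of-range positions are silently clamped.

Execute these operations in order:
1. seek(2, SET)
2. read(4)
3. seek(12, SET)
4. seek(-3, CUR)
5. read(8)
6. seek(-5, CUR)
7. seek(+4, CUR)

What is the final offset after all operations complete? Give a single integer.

After 1 (seek(2, SET)): offset=2
After 2 (read(4)): returned 'DZN2', offset=6
After 3 (seek(12, SET)): offset=12
After 4 (seek(-3, CUR)): offset=9
After 5 (read(8)): returned 'HCSZU4YJ', offset=17
After 6 (seek(-5, CUR)): offset=12
After 7 (seek(+4, CUR)): offset=16

Answer: 16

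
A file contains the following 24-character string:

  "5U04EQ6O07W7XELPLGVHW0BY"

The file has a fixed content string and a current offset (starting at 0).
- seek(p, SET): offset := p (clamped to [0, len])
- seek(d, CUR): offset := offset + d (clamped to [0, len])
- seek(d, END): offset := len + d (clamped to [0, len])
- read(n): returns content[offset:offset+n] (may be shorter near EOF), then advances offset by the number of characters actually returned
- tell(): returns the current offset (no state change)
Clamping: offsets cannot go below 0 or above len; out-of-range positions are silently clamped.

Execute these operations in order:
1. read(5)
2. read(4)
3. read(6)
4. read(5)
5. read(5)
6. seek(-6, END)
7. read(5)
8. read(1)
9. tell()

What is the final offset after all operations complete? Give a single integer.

After 1 (read(5)): returned '5U04E', offset=5
After 2 (read(4)): returned 'Q6O0', offset=9
After 3 (read(6)): returned '7W7XEL', offset=15
After 4 (read(5)): returned 'PLGVH', offset=20
After 5 (read(5)): returned 'W0BY', offset=24
After 6 (seek(-6, END)): offset=18
After 7 (read(5)): returned 'VHW0B', offset=23
After 8 (read(1)): returned 'Y', offset=24
After 9 (tell()): offset=24

Answer: 24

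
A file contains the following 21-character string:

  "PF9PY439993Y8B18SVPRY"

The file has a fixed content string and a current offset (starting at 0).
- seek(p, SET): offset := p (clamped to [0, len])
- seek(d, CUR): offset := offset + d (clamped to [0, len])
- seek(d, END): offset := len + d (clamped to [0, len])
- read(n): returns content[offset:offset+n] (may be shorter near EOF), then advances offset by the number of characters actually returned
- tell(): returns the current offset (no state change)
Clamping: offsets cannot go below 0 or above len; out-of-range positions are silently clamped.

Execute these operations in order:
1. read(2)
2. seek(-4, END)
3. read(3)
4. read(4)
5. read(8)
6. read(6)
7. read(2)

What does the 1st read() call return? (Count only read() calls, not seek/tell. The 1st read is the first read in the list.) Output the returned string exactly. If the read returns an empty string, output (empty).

Answer: PF

Derivation:
After 1 (read(2)): returned 'PF', offset=2
After 2 (seek(-4, END)): offset=17
After 3 (read(3)): returned 'VPR', offset=20
After 4 (read(4)): returned 'Y', offset=21
After 5 (read(8)): returned '', offset=21
After 6 (read(6)): returned '', offset=21
After 7 (read(2)): returned '', offset=21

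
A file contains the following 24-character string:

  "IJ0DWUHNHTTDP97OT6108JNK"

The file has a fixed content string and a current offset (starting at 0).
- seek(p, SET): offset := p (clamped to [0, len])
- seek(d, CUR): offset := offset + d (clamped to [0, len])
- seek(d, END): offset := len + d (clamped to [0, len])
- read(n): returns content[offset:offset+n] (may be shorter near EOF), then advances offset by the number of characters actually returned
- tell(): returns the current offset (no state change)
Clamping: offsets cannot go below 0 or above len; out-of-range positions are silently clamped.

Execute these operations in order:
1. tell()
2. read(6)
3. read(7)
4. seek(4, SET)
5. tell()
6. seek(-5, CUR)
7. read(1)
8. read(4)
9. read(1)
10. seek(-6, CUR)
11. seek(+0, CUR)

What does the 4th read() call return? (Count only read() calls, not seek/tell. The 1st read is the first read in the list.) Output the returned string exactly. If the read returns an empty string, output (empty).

After 1 (tell()): offset=0
After 2 (read(6)): returned 'IJ0DWU', offset=6
After 3 (read(7)): returned 'HNHTTDP', offset=13
After 4 (seek(4, SET)): offset=4
After 5 (tell()): offset=4
After 6 (seek(-5, CUR)): offset=0
After 7 (read(1)): returned 'I', offset=1
After 8 (read(4)): returned 'J0DW', offset=5
After 9 (read(1)): returned 'U', offset=6
After 10 (seek(-6, CUR)): offset=0
After 11 (seek(+0, CUR)): offset=0

Answer: J0DW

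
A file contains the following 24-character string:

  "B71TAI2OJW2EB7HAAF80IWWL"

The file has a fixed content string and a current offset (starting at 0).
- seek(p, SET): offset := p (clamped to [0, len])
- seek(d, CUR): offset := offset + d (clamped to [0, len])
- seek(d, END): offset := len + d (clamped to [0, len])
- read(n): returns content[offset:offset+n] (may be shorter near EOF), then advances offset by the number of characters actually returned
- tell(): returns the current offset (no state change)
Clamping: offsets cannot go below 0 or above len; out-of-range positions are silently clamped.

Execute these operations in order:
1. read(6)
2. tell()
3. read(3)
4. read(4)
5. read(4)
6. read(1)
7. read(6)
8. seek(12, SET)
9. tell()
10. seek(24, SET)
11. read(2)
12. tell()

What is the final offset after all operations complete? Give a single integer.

Answer: 24

Derivation:
After 1 (read(6)): returned 'B71TAI', offset=6
After 2 (tell()): offset=6
After 3 (read(3)): returned '2OJ', offset=9
After 4 (read(4)): returned 'W2EB', offset=13
After 5 (read(4)): returned '7HAA', offset=17
After 6 (read(1)): returned 'F', offset=18
After 7 (read(6)): returned '80IWWL', offset=24
After 8 (seek(12, SET)): offset=12
After 9 (tell()): offset=12
After 10 (seek(24, SET)): offset=24
After 11 (read(2)): returned '', offset=24
After 12 (tell()): offset=24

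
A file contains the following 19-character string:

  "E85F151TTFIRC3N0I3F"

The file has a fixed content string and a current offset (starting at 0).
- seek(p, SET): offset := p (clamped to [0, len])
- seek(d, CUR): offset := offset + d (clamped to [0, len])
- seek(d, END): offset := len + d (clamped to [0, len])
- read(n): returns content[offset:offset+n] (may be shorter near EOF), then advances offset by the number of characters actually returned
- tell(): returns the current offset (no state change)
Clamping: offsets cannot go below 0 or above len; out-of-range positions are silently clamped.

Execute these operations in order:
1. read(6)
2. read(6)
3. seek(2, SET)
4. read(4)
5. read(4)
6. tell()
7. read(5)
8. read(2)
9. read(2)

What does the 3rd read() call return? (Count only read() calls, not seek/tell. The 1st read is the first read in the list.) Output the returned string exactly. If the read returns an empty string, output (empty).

After 1 (read(6)): returned 'E85F15', offset=6
After 2 (read(6)): returned '1TTFIR', offset=12
After 3 (seek(2, SET)): offset=2
After 4 (read(4)): returned '5F15', offset=6
After 5 (read(4)): returned '1TTF', offset=10
After 6 (tell()): offset=10
After 7 (read(5)): returned 'IRC3N', offset=15
After 8 (read(2)): returned '0I', offset=17
After 9 (read(2)): returned '3F', offset=19

Answer: 5F15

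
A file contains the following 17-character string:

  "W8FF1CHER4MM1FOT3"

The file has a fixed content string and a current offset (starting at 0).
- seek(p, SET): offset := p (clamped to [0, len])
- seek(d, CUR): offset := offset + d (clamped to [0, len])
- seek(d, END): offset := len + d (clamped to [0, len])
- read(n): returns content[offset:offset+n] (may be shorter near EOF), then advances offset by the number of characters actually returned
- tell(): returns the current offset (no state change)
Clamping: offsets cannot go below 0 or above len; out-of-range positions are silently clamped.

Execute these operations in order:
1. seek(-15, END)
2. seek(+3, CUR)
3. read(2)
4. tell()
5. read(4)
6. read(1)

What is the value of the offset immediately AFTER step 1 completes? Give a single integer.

Answer: 2

Derivation:
After 1 (seek(-15, END)): offset=2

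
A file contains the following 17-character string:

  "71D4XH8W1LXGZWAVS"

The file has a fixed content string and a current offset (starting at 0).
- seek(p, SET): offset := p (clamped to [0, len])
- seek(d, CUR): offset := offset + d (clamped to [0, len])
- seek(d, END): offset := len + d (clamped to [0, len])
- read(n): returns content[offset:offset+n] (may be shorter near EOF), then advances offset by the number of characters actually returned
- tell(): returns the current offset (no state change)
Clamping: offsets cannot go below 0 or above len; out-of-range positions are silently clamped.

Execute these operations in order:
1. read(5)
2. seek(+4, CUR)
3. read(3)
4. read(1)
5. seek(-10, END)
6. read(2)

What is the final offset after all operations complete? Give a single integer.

After 1 (read(5)): returned '71D4X', offset=5
After 2 (seek(+4, CUR)): offset=9
After 3 (read(3)): returned 'LXG', offset=12
After 4 (read(1)): returned 'Z', offset=13
After 5 (seek(-10, END)): offset=7
After 6 (read(2)): returned 'W1', offset=9

Answer: 9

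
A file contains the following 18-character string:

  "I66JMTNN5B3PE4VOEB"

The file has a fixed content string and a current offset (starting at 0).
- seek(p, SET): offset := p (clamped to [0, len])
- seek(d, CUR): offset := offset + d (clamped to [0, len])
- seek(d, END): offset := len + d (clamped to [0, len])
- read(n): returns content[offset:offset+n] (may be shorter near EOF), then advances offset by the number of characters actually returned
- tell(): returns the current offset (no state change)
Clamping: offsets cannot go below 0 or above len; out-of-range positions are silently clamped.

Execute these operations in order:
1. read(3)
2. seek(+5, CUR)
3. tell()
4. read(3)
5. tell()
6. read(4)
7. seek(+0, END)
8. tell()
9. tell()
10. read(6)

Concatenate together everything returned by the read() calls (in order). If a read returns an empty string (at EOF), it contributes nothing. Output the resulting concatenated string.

Answer: I665B3PE4V

Derivation:
After 1 (read(3)): returned 'I66', offset=3
After 2 (seek(+5, CUR)): offset=8
After 3 (tell()): offset=8
After 4 (read(3)): returned '5B3', offset=11
After 5 (tell()): offset=11
After 6 (read(4)): returned 'PE4V', offset=15
After 7 (seek(+0, END)): offset=18
After 8 (tell()): offset=18
After 9 (tell()): offset=18
After 10 (read(6)): returned '', offset=18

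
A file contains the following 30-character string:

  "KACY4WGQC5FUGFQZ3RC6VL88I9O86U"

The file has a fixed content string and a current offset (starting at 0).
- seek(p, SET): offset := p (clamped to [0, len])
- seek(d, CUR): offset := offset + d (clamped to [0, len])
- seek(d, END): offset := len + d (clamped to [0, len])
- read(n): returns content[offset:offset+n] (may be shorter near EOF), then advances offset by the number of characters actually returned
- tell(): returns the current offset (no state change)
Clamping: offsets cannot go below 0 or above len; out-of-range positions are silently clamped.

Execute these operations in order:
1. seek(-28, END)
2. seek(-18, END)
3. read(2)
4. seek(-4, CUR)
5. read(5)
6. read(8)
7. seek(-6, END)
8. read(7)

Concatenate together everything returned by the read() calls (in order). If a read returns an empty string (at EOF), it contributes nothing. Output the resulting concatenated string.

After 1 (seek(-28, END)): offset=2
After 2 (seek(-18, END)): offset=12
After 3 (read(2)): returned 'GF', offset=14
After 4 (seek(-4, CUR)): offset=10
After 5 (read(5)): returned 'FUGFQ', offset=15
After 6 (read(8)): returned 'Z3RC6VL8', offset=23
After 7 (seek(-6, END)): offset=24
After 8 (read(7)): returned 'I9O86U', offset=30

Answer: GFFUGFQZ3RC6VL8I9O86U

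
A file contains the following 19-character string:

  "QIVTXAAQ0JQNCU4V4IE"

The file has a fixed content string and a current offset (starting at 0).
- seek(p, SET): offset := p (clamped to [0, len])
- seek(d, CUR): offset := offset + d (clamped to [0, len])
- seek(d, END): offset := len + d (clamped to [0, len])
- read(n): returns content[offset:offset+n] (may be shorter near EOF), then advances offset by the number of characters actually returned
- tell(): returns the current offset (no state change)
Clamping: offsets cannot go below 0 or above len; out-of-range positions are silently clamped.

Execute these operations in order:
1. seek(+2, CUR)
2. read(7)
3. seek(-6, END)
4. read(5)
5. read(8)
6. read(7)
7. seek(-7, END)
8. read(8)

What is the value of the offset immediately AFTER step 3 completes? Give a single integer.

After 1 (seek(+2, CUR)): offset=2
After 2 (read(7)): returned 'VTXAAQ0', offset=9
After 3 (seek(-6, END)): offset=13

Answer: 13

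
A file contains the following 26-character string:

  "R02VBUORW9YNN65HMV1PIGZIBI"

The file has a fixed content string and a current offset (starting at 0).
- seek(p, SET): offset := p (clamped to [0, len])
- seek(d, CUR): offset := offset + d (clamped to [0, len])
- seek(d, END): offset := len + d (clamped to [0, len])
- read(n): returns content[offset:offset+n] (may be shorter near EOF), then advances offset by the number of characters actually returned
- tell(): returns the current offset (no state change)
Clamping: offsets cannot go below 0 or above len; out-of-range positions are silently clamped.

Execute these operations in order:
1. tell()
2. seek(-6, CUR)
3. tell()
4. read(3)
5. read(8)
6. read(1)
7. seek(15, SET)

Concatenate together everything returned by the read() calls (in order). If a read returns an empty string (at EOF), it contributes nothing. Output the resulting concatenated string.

Answer: R02VBUORW9YN

Derivation:
After 1 (tell()): offset=0
After 2 (seek(-6, CUR)): offset=0
After 3 (tell()): offset=0
After 4 (read(3)): returned 'R02', offset=3
After 5 (read(8)): returned 'VBUORW9Y', offset=11
After 6 (read(1)): returned 'N', offset=12
After 7 (seek(15, SET)): offset=15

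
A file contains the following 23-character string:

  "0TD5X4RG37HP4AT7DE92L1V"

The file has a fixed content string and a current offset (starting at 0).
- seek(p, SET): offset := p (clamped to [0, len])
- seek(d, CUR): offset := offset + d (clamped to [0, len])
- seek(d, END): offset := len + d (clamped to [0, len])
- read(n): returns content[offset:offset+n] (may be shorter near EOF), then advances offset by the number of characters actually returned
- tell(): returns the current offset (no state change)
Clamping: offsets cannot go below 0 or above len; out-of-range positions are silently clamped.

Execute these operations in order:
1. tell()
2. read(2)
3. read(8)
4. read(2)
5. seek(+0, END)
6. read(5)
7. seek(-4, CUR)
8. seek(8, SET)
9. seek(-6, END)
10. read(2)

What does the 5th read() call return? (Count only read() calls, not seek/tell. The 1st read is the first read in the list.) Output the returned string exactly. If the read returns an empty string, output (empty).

Answer: E9

Derivation:
After 1 (tell()): offset=0
After 2 (read(2)): returned '0T', offset=2
After 3 (read(8)): returned 'D5X4RG37', offset=10
After 4 (read(2)): returned 'HP', offset=12
After 5 (seek(+0, END)): offset=23
After 6 (read(5)): returned '', offset=23
After 7 (seek(-4, CUR)): offset=19
After 8 (seek(8, SET)): offset=8
After 9 (seek(-6, END)): offset=17
After 10 (read(2)): returned 'E9', offset=19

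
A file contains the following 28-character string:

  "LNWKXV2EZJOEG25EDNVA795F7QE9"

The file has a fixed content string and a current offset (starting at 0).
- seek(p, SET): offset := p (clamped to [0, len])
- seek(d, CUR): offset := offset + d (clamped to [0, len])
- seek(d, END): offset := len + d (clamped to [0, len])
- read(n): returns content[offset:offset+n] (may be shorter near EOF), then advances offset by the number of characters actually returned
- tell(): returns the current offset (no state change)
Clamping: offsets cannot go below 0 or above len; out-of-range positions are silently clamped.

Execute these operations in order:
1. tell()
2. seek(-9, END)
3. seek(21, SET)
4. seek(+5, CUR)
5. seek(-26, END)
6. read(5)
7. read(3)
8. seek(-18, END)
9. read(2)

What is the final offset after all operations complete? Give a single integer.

After 1 (tell()): offset=0
After 2 (seek(-9, END)): offset=19
After 3 (seek(21, SET)): offset=21
After 4 (seek(+5, CUR)): offset=26
After 5 (seek(-26, END)): offset=2
After 6 (read(5)): returned 'WKXV2', offset=7
After 7 (read(3)): returned 'EZJ', offset=10
After 8 (seek(-18, END)): offset=10
After 9 (read(2)): returned 'OE', offset=12

Answer: 12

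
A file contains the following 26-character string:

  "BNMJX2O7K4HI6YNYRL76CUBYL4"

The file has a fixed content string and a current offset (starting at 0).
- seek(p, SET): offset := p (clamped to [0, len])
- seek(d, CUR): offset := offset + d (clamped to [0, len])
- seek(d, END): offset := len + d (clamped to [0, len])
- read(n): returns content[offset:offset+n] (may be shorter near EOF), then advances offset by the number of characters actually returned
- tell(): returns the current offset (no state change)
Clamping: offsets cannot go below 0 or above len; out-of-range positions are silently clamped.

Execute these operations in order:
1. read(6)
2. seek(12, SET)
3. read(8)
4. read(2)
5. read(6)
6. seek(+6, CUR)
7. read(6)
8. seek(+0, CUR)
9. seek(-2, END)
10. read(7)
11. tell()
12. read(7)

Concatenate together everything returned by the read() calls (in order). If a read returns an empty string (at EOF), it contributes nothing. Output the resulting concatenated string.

Answer: BNMJX26YNYRL76CUBYL4L4

Derivation:
After 1 (read(6)): returned 'BNMJX2', offset=6
After 2 (seek(12, SET)): offset=12
After 3 (read(8)): returned '6YNYRL76', offset=20
After 4 (read(2)): returned 'CU', offset=22
After 5 (read(6)): returned 'BYL4', offset=26
After 6 (seek(+6, CUR)): offset=26
After 7 (read(6)): returned '', offset=26
After 8 (seek(+0, CUR)): offset=26
After 9 (seek(-2, END)): offset=24
After 10 (read(7)): returned 'L4', offset=26
After 11 (tell()): offset=26
After 12 (read(7)): returned '', offset=26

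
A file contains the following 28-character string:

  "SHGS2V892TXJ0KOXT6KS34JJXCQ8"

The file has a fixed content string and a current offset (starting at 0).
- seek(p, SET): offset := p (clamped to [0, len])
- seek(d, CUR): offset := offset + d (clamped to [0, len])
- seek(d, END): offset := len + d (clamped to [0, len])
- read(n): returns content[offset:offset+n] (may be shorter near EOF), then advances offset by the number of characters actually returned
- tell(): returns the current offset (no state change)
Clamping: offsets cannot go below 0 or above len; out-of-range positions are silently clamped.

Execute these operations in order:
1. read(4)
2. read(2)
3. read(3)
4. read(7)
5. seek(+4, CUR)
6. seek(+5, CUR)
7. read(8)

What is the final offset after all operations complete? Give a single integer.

Answer: 28

Derivation:
After 1 (read(4)): returned 'SHGS', offset=4
After 2 (read(2)): returned '2V', offset=6
After 3 (read(3)): returned '892', offset=9
After 4 (read(7)): returned 'TXJ0KOX', offset=16
After 5 (seek(+4, CUR)): offset=20
After 6 (seek(+5, CUR)): offset=25
After 7 (read(8)): returned 'CQ8', offset=28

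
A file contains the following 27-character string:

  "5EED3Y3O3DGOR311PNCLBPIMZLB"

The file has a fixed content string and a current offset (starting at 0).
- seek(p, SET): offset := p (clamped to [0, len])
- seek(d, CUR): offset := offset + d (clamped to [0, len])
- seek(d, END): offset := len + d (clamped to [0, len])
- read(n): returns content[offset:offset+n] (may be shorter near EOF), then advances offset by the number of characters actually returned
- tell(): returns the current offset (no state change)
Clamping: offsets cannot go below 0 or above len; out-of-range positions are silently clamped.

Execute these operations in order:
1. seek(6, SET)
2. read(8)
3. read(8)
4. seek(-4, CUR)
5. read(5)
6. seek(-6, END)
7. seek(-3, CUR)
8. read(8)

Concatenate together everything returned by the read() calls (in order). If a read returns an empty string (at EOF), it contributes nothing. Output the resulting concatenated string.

Answer: 3O3DGOR311PNCLBPCLBPICLBPIMZL

Derivation:
After 1 (seek(6, SET)): offset=6
After 2 (read(8)): returned '3O3DGOR3', offset=14
After 3 (read(8)): returned '11PNCLBP', offset=22
After 4 (seek(-4, CUR)): offset=18
After 5 (read(5)): returned 'CLBPI', offset=23
After 6 (seek(-6, END)): offset=21
After 7 (seek(-3, CUR)): offset=18
After 8 (read(8)): returned 'CLBPIMZL', offset=26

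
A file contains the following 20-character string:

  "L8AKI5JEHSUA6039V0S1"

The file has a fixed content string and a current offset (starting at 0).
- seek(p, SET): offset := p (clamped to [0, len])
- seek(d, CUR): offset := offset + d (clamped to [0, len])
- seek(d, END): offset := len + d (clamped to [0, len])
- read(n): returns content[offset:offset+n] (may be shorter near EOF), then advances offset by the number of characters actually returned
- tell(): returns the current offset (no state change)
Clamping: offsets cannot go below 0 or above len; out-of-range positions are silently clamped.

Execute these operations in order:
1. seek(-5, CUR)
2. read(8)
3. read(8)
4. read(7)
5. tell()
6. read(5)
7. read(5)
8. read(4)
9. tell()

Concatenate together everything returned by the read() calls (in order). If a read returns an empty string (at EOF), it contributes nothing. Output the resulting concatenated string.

Answer: L8AKI5JEHSUA6039V0S1

Derivation:
After 1 (seek(-5, CUR)): offset=0
After 2 (read(8)): returned 'L8AKI5JE', offset=8
After 3 (read(8)): returned 'HSUA6039', offset=16
After 4 (read(7)): returned 'V0S1', offset=20
After 5 (tell()): offset=20
After 6 (read(5)): returned '', offset=20
After 7 (read(5)): returned '', offset=20
After 8 (read(4)): returned '', offset=20
After 9 (tell()): offset=20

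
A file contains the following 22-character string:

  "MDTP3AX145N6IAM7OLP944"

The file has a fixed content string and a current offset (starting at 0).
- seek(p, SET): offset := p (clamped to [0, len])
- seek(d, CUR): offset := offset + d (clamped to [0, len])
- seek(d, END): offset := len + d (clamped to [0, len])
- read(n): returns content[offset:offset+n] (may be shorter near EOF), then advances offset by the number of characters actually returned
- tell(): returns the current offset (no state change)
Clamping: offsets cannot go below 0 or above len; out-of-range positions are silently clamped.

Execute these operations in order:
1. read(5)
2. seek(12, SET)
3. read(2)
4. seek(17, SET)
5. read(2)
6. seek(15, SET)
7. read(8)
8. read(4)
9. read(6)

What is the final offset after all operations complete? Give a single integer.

After 1 (read(5)): returned 'MDTP3', offset=5
After 2 (seek(12, SET)): offset=12
After 3 (read(2)): returned 'IA', offset=14
After 4 (seek(17, SET)): offset=17
After 5 (read(2)): returned 'LP', offset=19
After 6 (seek(15, SET)): offset=15
After 7 (read(8)): returned '7OLP944', offset=22
After 8 (read(4)): returned '', offset=22
After 9 (read(6)): returned '', offset=22

Answer: 22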